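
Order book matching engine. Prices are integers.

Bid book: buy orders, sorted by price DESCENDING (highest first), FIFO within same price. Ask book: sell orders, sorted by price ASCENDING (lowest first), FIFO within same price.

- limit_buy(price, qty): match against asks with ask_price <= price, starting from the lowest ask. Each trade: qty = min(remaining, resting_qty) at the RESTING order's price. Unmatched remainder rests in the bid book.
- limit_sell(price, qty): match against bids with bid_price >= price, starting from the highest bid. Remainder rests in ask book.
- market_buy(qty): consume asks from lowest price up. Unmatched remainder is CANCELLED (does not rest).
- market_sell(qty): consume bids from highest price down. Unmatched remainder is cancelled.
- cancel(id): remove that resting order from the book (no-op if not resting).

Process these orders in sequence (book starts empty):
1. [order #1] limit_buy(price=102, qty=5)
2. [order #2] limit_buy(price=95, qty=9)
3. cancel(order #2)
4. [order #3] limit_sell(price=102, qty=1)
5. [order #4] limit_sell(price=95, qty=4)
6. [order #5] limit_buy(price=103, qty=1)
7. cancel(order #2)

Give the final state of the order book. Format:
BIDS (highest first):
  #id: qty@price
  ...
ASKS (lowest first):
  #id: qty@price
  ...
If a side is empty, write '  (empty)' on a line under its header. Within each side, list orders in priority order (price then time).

After op 1 [order #1] limit_buy(price=102, qty=5): fills=none; bids=[#1:5@102] asks=[-]
After op 2 [order #2] limit_buy(price=95, qty=9): fills=none; bids=[#1:5@102 #2:9@95] asks=[-]
After op 3 cancel(order #2): fills=none; bids=[#1:5@102] asks=[-]
After op 4 [order #3] limit_sell(price=102, qty=1): fills=#1x#3:1@102; bids=[#1:4@102] asks=[-]
After op 5 [order #4] limit_sell(price=95, qty=4): fills=#1x#4:4@102; bids=[-] asks=[-]
After op 6 [order #5] limit_buy(price=103, qty=1): fills=none; bids=[#5:1@103] asks=[-]
After op 7 cancel(order #2): fills=none; bids=[#5:1@103] asks=[-]

Answer: BIDS (highest first):
  #5: 1@103
ASKS (lowest first):
  (empty)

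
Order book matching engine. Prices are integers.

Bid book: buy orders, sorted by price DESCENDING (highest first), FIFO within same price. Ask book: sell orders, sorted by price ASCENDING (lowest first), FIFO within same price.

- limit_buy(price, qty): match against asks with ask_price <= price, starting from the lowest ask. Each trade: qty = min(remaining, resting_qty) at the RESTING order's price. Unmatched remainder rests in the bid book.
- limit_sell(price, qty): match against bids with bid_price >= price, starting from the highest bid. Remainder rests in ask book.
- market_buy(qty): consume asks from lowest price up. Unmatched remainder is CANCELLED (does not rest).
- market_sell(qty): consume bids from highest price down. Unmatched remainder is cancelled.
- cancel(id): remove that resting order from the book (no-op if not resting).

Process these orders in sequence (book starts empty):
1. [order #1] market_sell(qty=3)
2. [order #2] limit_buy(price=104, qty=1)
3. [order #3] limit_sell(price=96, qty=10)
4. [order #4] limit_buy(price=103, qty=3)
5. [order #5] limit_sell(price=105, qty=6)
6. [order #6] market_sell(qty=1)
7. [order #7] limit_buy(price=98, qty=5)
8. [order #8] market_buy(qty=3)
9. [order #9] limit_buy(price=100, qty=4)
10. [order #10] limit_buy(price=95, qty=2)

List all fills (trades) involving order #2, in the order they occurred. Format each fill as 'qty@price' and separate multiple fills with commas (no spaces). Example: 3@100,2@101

Answer: 1@104

Derivation:
After op 1 [order #1] market_sell(qty=3): fills=none; bids=[-] asks=[-]
After op 2 [order #2] limit_buy(price=104, qty=1): fills=none; bids=[#2:1@104] asks=[-]
After op 3 [order #3] limit_sell(price=96, qty=10): fills=#2x#3:1@104; bids=[-] asks=[#3:9@96]
After op 4 [order #4] limit_buy(price=103, qty=3): fills=#4x#3:3@96; bids=[-] asks=[#3:6@96]
After op 5 [order #5] limit_sell(price=105, qty=6): fills=none; bids=[-] asks=[#3:6@96 #5:6@105]
After op 6 [order #6] market_sell(qty=1): fills=none; bids=[-] asks=[#3:6@96 #5:6@105]
After op 7 [order #7] limit_buy(price=98, qty=5): fills=#7x#3:5@96; bids=[-] asks=[#3:1@96 #5:6@105]
After op 8 [order #8] market_buy(qty=3): fills=#8x#3:1@96 #8x#5:2@105; bids=[-] asks=[#5:4@105]
After op 9 [order #9] limit_buy(price=100, qty=4): fills=none; bids=[#9:4@100] asks=[#5:4@105]
After op 10 [order #10] limit_buy(price=95, qty=2): fills=none; bids=[#9:4@100 #10:2@95] asks=[#5:4@105]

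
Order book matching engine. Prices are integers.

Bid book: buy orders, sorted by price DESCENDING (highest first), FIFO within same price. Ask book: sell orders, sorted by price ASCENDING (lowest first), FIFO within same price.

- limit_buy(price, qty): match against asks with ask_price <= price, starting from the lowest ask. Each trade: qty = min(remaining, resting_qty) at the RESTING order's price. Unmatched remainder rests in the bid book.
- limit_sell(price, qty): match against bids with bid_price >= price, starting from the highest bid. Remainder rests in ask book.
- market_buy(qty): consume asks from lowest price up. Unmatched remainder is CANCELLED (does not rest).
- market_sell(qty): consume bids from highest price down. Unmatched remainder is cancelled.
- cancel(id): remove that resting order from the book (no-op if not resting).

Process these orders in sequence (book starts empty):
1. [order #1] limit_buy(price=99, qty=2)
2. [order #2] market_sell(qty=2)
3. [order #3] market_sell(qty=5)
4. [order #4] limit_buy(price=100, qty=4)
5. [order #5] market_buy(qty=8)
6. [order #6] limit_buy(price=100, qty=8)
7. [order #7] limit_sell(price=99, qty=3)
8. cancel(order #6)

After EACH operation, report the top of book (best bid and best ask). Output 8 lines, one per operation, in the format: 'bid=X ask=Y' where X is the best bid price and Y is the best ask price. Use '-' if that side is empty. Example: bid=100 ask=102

After op 1 [order #1] limit_buy(price=99, qty=2): fills=none; bids=[#1:2@99] asks=[-]
After op 2 [order #2] market_sell(qty=2): fills=#1x#2:2@99; bids=[-] asks=[-]
After op 3 [order #3] market_sell(qty=5): fills=none; bids=[-] asks=[-]
After op 4 [order #4] limit_buy(price=100, qty=4): fills=none; bids=[#4:4@100] asks=[-]
After op 5 [order #5] market_buy(qty=8): fills=none; bids=[#4:4@100] asks=[-]
After op 6 [order #6] limit_buy(price=100, qty=8): fills=none; bids=[#4:4@100 #6:8@100] asks=[-]
After op 7 [order #7] limit_sell(price=99, qty=3): fills=#4x#7:3@100; bids=[#4:1@100 #6:8@100] asks=[-]
After op 8 cancel(order #6): fills=none; bids=[#4:1@100] asks=[-]

Answer: bid=99 ask=-
bid=- ask=-
bid=- ask=-
bid=100 ask=-
bid=100 ask=-
bid=100 ask=-
bid=100 ask=-
bid=100 ask=-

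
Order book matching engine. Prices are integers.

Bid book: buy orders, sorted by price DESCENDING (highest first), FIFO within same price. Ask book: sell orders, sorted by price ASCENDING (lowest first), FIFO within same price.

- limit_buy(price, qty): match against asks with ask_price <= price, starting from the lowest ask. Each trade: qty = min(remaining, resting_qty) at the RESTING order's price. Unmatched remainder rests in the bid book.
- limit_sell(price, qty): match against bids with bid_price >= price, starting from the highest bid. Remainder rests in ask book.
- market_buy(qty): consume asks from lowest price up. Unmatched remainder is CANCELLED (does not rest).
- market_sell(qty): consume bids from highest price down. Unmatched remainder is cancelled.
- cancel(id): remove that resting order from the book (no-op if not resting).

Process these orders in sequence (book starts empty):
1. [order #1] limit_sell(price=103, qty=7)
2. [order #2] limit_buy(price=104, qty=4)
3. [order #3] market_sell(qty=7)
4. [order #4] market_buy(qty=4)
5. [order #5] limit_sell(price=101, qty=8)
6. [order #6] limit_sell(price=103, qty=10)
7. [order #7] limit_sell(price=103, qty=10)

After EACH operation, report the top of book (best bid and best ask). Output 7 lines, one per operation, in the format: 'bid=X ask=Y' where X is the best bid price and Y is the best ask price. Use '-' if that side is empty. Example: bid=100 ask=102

After op 1 [order #1] limit_sell(price=103, qty=7): fills=none; bids=[-] asks=[#1:7@103]
After op 2 [order #2] limit_buy(price=104, qty=4): fills=#2x#1:4@103; bids=[-] asks=[#1:3@103]
After op 3 [order #3] market_sell(qty=7): fills=none; bids=[-] asks=[#1:3@103]
After op 4 [order #4] market_buy(qty=4): fills=#4x#1:3@103; bids=[-] asks=[-]
After op 5 [order #5] limit_sell(price=101, qty=8): fills=none; bids=[-] asks=[#5:8@101]
After op 6 [order #6] limit_sell(price=103, qty=10): fills=none; bids=[-] asks=[#5:8@101 #6:10@103]
After op 7 [order #7] limit_sell(price=103, qty=10): fills=none; bids=[-] asks=[#5:8@101 #6:10@103 #7:10@103]

Answer: bid=- ask=103
bid=- ask=103
bid=- ask=103
bid=- ask=-
bid=- ask=101
bid=- ask=101
bid=- ask=101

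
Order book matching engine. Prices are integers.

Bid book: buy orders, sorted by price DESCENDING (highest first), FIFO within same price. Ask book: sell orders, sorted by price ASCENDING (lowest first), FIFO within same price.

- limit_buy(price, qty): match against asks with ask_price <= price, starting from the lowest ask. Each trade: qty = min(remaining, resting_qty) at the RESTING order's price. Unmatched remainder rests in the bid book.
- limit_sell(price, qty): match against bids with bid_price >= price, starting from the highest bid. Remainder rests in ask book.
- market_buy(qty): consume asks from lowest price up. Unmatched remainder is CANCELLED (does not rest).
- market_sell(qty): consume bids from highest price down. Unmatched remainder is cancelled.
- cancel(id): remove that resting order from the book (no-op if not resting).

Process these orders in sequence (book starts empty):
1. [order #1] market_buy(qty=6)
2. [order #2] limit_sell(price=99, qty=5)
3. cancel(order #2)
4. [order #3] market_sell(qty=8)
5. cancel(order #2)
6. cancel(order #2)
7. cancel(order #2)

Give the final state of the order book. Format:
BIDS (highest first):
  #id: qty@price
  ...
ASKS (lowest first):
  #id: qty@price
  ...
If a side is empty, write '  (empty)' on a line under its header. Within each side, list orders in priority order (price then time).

After op 1 [order #1] market_buy(qty=6): fills=none; bids=[-] asks=[-]
After op 2 [order #2] limit_sell(price=99, qty=5): fills=none; bids=[-] asks=[#2:5@99]
After op 3 cancel(order #2): fills=none; bids=[-] asks=[-]
After op 4 [order #3] market_sell(qty=8): fills=none; bids=[-] asks=[-]
After op 5 cancel(order #2): fills=none; bids=[-] asks=[-]
After op 6 cancel(order #2): fills=none; bids=[-] asks=[-]
After op 7 cancel(order #2): fills=none; bids=[-] asks=[-]

Answer: BIDS (highest first):
  (empty)
ASKS (lowest first):
  (empty)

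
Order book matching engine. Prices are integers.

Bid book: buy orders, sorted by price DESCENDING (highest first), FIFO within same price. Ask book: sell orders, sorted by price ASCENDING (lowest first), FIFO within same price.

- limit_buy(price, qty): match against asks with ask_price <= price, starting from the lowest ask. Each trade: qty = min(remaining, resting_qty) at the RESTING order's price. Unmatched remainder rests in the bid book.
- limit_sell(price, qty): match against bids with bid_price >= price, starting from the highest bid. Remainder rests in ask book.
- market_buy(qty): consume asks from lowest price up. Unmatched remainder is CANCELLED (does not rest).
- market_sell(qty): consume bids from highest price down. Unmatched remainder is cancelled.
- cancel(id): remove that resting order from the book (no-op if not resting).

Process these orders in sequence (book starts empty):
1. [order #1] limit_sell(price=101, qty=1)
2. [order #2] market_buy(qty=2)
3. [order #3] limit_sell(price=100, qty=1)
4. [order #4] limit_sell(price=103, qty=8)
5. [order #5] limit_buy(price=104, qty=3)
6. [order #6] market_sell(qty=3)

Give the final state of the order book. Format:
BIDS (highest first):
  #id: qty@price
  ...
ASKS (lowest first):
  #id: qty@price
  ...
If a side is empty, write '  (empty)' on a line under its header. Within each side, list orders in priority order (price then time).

After op 1 [order #1] limit_sell(price=101, qty=1): fills=none; bids=[-] asks=[#1:1@101]
After op 2 [order #2] market_buy(qty=2): fills=#2x#1:1@101; bids=[-] asks=[-]
After op 3 [order #3] limit_sell(price=100, qty=1): fills=none; bids=[-] asks=[#3:1@100]
After op 4 [order #4] limit_sell(price=103, qty=8): fills=none; bids=[-] asks=[#3:1@100 #4:8@103]
After op 5 [order #5] limit_buy(price=104, qty=3): fills=#5x#3:1@100 #5x#4:2@103; bids=[-] asks=[#4:6@103]
After op 6 [order #6] market_sell(qty=3): fills=none; bids=[-] asks=[#4:6@103]

Answer: BIDS (highest first):
  (empty)
ASKS (lowest first):
  #4: 6@103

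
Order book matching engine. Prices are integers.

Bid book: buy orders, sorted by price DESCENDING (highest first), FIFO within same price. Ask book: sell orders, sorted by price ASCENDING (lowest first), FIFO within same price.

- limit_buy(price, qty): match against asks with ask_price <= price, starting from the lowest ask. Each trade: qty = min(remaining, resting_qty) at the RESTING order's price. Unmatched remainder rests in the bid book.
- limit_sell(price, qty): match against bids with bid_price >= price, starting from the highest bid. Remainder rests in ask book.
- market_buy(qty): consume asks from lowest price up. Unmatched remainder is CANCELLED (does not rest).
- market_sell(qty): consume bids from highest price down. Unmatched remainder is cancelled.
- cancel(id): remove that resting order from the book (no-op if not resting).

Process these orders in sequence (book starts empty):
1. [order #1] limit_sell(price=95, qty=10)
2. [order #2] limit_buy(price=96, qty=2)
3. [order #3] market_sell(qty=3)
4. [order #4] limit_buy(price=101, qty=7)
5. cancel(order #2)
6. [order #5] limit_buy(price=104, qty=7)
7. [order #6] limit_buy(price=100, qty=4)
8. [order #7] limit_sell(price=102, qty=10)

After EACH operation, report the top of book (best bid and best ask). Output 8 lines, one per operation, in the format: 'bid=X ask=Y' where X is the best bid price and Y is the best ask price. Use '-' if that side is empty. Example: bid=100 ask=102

After op 1 [order #1] limit_sell(price=95, qty=10): fills=none; bids=[-] asks=[#1:10@95]
After op 2 [order #2] limit_buy(price=96, qty=2): fills=#2x#1:2@95; bids=[-] asks=[#1:8@95]
After op 3 [order #3] market_sell(qty=3): fills=none; bids=[-] asks=[#1:8@95]
After op 4 [order #4] limit_buy(price=101, qty=7): fills=#4x#1:7@95; bids=[-] asks=[#1:1@95]
After op 5 cancel(order #2): fills=none; bids=[-] asks=[#1:1@95]
After op 6 [order #5] limit_buy(price=104, qty=7): fills=#5x#1:1@95; bids=[#5:6@104] asks=[-]
After op 7 [order #6] limit_buy(price=100, qty=4): fills=none; bids=[#5:6@104 #6:4@100] asks=[-]
After op 8 [order #7] limit_sell(price=102, qty=10): fills=#5x#7:6@104; bids=[#6:4@100] asks=[#7:4@102]

Answer: bid=- ask=95
bid=- ask=95
bid=- ask=95
bid=- ask=95
bid=- ask=95
bid=104 ask=-
bid=104 ask=-
bid=100 ask=102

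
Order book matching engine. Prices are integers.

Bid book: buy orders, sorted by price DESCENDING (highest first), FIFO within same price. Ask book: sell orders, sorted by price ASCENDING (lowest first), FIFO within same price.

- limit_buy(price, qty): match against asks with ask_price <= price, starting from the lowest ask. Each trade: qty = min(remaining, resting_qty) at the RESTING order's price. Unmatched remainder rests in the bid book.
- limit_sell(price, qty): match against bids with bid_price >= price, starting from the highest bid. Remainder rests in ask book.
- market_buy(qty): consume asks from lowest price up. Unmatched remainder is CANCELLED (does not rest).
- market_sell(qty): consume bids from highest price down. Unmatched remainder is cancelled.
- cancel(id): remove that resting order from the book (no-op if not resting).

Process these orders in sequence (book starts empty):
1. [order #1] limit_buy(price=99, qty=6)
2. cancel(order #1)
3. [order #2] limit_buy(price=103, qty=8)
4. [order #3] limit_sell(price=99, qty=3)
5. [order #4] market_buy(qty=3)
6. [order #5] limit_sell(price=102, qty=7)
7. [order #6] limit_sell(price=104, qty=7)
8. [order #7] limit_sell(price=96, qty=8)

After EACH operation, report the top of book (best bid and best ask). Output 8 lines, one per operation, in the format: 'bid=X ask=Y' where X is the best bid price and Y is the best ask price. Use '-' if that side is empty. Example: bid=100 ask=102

After op 1 [order #1] limit_buy(price=99, qty=6): fills=none; bids=[#1:6@99] asks=[-]
After op 2 cancel(order #1): fills=none; bids=[-] asks=[-]
After op 3 [order #2] limit_buy(price=103, qty=8): fills=none; bids=[#2:8@103] asks=[-]
After op 4 [order #3] limit_sell(price=99, qty=3): fills=#2x#3:3@103; bids=[#2:5@103] asks=[-]
After op 5 [order #4] market_buy(qty=3): fills=none; bids=[#2:5@103] asks=[-]
After op 6 [order #5] limit_sell(price=102, qty=7): fills=#2x#5:5@103; bids=[-] asks=[#5:2@102]
After op 7 [order #6] limit_sell(price=104, qty=7): fills=none; bids=[-] asks=[#5:2@102 #6:7@104]
After op 8 [order #7] limit_sell(price=96, qty=8): fills=none; bids=[-] asks=[#7:8@96 #5:2@102 #6:7@104]

Answer: bid=99 ask=-
bid=- ask=-
bid=103 ask=-
bid=103 ask=-
bid=103 ask=-
bid=- ask=102
bid=- ask=102
bid=- ask=96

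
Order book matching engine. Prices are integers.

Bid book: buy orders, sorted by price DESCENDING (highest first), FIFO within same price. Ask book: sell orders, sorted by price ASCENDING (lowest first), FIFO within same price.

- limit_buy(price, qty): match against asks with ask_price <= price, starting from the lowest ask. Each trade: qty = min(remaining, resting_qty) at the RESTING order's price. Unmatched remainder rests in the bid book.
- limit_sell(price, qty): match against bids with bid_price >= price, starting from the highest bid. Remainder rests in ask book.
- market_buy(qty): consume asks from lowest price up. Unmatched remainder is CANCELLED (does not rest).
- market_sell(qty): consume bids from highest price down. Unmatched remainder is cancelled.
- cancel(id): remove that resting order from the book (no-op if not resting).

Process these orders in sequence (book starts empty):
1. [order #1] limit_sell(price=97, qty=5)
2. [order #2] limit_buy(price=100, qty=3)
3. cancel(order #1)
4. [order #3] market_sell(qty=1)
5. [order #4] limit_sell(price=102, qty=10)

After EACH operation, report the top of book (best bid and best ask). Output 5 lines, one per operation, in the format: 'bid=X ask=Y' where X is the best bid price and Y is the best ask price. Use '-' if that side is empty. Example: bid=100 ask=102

Answer: bid=- ask=97
bid=- ask=97
bid=- ask=-
bid=- ask=-
bid=- ask=102

Derivation:
After op 1 [order #1] limit_sell(price=97, qty=5): fills=none; bids=[-] asks=[#1:5@97]
After op 2 [order #2] limit_buy(price=100, qty=3): fills=#2x#1:3@97; bids=[-] asks=[#1:2@97]
After op 3 cancel(order #1): fills=none; bids=[-] asks=[-]
After op 4 [order #3] market_sell(qty=1): fills=none; bids=[-] asks=[-]
After op 5 [order #4] limit_sell(price=102, qty=10): fills=none; bids=[-] asks=[#4:10@102]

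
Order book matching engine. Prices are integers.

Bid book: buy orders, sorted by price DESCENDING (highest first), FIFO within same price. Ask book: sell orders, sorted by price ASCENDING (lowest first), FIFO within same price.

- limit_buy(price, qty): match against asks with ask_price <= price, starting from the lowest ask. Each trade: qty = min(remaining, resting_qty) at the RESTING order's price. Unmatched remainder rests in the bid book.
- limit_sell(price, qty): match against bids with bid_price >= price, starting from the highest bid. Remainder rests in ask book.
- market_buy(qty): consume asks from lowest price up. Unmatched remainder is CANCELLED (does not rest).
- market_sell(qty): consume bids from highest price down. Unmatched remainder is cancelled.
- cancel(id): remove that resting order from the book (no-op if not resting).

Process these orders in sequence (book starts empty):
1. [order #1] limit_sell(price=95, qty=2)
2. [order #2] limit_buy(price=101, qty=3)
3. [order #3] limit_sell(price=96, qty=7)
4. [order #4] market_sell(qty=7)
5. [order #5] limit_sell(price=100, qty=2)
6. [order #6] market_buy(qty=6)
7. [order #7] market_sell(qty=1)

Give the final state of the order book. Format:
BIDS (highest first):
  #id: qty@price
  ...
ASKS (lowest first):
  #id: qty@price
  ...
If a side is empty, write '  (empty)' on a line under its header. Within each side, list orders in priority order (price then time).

Answer: BIDS (highest first):
  (empty)
ASKS (lowest first):
  #5: 2@100

Derivation:
After op 1 [order #1] limit_sell(price=95, qty=2): fills=none; bids=[-] asks=[#1:2@95]
After op 2 [order #2] limit_buy(price=101, qty=3): fills=#2x#1:2@95; bids=[#2:1@101] asks=[-]
After op 3 [order #3] limit_sell(price=96, qty=7): fills=#2x#3:1@101; bids=[-] asks=[#3:6@96]
After op 4 [order #4] market_sell(qty=7): fills=none; bids=[-] asks=[#3:6@96]
After op 5 [order #5] limit_sell(price=100, qty=2): fills=none; bids=[-] asks=[#3:6@96 #5:2@100]
After op 6 [order #6] market_buy(qty=6): fills=#6x#3:6@96; bids=[-] asks=[#5:2@100]
After op 7 [order #7] market_sell(qty=1): fills=none; bids=[-] asks=[#5:2@100]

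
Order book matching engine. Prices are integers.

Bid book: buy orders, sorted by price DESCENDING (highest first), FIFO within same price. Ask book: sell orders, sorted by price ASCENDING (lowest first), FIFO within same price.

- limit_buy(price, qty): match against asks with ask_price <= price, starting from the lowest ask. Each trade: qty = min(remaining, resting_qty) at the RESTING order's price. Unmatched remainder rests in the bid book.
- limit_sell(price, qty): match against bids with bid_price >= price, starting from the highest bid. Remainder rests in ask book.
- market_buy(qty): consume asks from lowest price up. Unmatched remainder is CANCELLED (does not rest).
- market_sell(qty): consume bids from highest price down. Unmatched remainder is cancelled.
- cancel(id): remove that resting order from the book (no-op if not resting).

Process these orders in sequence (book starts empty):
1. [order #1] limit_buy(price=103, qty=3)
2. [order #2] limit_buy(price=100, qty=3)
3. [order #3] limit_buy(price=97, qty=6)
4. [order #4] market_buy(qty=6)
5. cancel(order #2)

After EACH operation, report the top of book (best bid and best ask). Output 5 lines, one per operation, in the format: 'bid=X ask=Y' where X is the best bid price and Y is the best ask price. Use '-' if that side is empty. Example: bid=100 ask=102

After op 1 [order #1] limit_buy(price=103, qty=3): fills=none; bids=[#1:3@103] asks=[-]
After op 2 [order #2] limit_buy(price=100, qty=3): fills=none; bids=[#1:3@103 #2:3@100] asks=[-]
After op 3 [order #3] limit_buy(price=97, qty=6): fills=none; bids=[#1:3@103 #2:3@100 #3:6@97] asks=[-]
After op 4 [order #4] market_buy(qty=6): fills=none; bids=[#1:3@103 #2:3@100 #3:6@97] asks=[-]
After op 5 cancel(order #2): fills=none; bids=[#1:3@103 #3:6@97] asks=[-]

Answer: bid=103 ask=-
bid=103 ask=-
bid=103 ask=-
bid=103 ask=-
bid=103 ask=-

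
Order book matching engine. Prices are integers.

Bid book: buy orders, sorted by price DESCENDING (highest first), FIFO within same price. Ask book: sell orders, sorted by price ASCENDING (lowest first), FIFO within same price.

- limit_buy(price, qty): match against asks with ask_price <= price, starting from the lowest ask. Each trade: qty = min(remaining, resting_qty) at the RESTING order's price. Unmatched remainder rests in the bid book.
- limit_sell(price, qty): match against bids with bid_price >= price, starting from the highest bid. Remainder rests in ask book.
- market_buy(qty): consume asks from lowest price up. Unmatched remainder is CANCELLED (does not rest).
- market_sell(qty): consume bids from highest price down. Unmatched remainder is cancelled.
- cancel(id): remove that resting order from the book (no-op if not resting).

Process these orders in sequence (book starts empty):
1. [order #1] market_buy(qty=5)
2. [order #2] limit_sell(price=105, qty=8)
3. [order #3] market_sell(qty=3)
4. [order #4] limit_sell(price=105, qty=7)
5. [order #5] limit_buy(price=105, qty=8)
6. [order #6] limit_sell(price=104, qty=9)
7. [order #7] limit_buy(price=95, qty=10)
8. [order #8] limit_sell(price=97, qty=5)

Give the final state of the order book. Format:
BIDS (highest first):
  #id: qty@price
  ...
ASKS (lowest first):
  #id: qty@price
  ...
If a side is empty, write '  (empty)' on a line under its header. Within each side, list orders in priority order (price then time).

Answer: BIDS (highest first):
  #7: 10@95
ASKS (lowest first):
  #8: 5@97
  #6: 9@104
  #4: 7@105

Derivation:
After op 1 [order #1] market_buy(qty=5): fills=none; bids=[-] asks=[-]
After op 2 [order #2] limit_sell(price=105, qty=8): fills=none; bids=[-] asks=[#2:8@105]
After op 3 [order #3] market_sell(qty=3): fills=none; bids=[-] asks=[#2:8@105]
After op 4 [order #4] limit_sell(price=105, qty=7): fills=none; bids=[-] asks=[#2:8@105 #4:7@105]
After op 5 [order #5] limit_buy(price=105, qty=8): fills=#5x#2:8@105; bids=[-] asks=[#4:7@105]
After op 6 [order #6] limit_sell(price=104, qty=9): fills=none; bids=[-] asks=[#6:9@104 #4:7@105]
After op 7 [order #7] limit_buy(price=95, qty=10): fills=none; bids=[#7:10@95] asks=[#6:9@104 #4:7@105]
After op 8 [order #8] limit_sell(price=97, qty=5): fills=none; bids=[#7:10@95] asks=[#8:5@97 #6:9@104 #4:7@105]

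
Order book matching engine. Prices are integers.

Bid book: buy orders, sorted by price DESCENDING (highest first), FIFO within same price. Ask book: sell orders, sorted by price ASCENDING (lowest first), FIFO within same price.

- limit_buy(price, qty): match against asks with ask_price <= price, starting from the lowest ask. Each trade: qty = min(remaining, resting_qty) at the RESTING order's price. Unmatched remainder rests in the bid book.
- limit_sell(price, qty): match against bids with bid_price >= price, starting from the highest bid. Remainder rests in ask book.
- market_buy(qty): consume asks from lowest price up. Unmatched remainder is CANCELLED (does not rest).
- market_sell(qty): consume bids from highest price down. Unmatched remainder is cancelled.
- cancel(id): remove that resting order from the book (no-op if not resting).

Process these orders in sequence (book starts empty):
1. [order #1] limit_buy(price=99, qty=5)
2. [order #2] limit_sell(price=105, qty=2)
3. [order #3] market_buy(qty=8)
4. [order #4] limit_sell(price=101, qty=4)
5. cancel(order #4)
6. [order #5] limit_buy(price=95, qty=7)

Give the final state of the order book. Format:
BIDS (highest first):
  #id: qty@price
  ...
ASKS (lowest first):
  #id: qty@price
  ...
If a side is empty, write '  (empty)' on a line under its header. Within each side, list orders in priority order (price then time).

Answer: BIDS (highest first):
  #1: 5@99
  #5: 7@95
ASKS (lowest first):
  (empty)

Derivation:
After op 1 [order #1] limit_buy(price=99, qty=5): fills=none; bids=[#1:5@99] asks=[-]
After op 2 [order #2] limit_sell(price=105, qty=2): fills=none; bids=[#1:5@99] asks=[#2:2@105]
After op 3 [order #3] market_buy(qty=8): fills=#3x#2:2@105; bids=[#1:5@99] asks=[-]
After op 4 [order #4] limit_sell(price=101, qty=4): fills=none; bids=[#1:5@99] asks=[#4:4@101]
After op 5 cancel(order #4): fills=none; bids=[#1:5@99] asks=[-]
After op 6 [order #5] limit_buy(price=95, qty=7): fills=none; bids=[#1:5@99 #5:7@95] asks=[-]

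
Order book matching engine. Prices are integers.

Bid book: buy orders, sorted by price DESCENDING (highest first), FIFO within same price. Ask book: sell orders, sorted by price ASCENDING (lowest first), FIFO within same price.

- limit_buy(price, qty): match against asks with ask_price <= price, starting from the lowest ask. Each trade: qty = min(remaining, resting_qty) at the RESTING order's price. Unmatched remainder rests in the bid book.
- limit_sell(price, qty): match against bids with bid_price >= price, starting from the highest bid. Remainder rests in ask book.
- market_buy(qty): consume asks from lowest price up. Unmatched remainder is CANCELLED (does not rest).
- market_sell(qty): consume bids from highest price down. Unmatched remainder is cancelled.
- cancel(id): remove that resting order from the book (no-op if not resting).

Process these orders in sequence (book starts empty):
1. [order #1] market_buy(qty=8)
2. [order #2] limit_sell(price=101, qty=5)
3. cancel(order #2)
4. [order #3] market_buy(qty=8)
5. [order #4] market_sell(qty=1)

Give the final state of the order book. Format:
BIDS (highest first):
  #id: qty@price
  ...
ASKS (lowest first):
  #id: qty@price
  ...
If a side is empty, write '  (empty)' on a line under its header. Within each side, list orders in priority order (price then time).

Answer: BIDS (highest first):
  (empty)
ASKS (lowest first):
  (empty)

Derivation:
After op 1 [order #1] market_buy(qty=8): fills=none; bids=[-] asks=[-]
After op 2 [order #2] limit_sell(price=101, qty=5): fills=none; bids=[-] asks=[#2:5@101]
After op 3 cancel(order #2): fills=none; bids=[-] asks=[-]
After op 4 [order #3] market_buy(qty=8): fills=none; bids=[-] asks=[-]
After op 5 [order #4] market_sell(qty=1): fills=none; bids=[-] asks=[-]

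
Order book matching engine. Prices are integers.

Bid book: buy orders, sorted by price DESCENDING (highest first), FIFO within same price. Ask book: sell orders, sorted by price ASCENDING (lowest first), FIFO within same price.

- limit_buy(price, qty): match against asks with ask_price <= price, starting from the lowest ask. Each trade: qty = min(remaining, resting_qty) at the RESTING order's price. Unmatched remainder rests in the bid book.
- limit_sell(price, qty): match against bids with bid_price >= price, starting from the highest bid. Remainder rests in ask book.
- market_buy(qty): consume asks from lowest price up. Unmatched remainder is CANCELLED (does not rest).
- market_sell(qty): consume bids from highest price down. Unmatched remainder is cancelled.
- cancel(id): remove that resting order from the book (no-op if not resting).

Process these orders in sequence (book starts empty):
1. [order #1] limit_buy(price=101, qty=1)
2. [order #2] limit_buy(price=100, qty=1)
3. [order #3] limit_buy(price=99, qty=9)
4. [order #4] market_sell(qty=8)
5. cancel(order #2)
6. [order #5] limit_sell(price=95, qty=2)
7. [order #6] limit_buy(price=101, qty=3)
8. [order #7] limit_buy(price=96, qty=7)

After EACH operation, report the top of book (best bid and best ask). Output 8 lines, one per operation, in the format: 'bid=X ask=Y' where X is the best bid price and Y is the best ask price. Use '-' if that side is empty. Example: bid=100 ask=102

Answer: bid=101 ask=-
bid=101 ask=-
bid=101 ask=-
bid=99 ask=-
bid=99 ask=-
bid=99 ask=-
bid=101 ask=-
bid=101 ask=-

Derivation:
After op 1 [order #1] limit_buy(price=101, qty=1): fills=none; bids=[#1:1@101] asks=[-]
After op 2 [order #2] limit_buy(price=100, qty=1): fills=none; bids=[#1:1@101 #2:1@100] asks=[-]
After op 3 [order #3] limit_buy(price=99, qty=9): fills=none; bids=[#1:1@101 #2:1@100 #3:9@99] asks=[-]
After op 4 [order #4] market_sell(qty=8): fills=#1x#4:1@101 #2x#4:1@100 #3x#4:6@99; bids=[#3:3@99] asks=[-]
After op 5 cancel(order #2): fills=none; bids=[#3:3@99] asks=[-]
After op 6 [order #5] limit_sell(price=95, qty=2): fills=#3x#5:2@99; bids=[#3:1@99] asks=[-]
After op 7 [order #6] limit_buy(price=101, qty=3): fills=none; bids=[#6:3@101 #3:1@99] asks=[-]
After op 8 [order #7] limit_buy(price=96, qty=7): fills=none; bids=[#6:3@101 #3:1@99 #7:7@96] asks=[-]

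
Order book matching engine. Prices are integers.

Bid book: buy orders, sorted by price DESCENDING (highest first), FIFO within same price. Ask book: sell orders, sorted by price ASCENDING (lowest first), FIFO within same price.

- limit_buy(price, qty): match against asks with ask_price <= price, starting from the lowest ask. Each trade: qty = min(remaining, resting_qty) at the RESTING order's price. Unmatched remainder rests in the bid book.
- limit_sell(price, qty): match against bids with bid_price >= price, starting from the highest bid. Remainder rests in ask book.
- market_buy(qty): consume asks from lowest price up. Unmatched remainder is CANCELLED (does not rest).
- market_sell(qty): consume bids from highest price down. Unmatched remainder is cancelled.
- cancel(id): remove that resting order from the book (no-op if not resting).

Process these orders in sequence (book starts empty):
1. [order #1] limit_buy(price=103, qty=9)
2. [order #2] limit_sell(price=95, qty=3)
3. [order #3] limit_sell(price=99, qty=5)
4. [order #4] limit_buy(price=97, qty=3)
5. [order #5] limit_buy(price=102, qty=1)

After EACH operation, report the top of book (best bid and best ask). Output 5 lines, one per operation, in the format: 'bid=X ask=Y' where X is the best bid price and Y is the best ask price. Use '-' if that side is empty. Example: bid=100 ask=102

After op 1 [order #1] limit_buy(price=103, qty=9): fills=none; bids=[#1:9@103] asks=[-]
After op 2 [order #2] limit_sell(price=95, qty=3): fills=#1x#2:3@103; bids=[#1:6@103] asks=[-]
After op 3 [order #3] limit_sell(price=99, qty=5): fills=#1x#3:5@103; bids=[#1:1@103] asks=[-]
After op 4 [order #4] limit_buy(price=97, qty=3): fills=none; bids=[#1:1@103 #4:3@97] asks=[-]
After op 5 [order #5] limit_buy(price=102, qty=1): fills=none; bids=[#1:1@103 #5:1@102 #4:3@97] asks=[-]

Answer: bid=103 ask=-
bid=103 ask=-
bid=103 ask=-
bid=103 ask=-
bid=103 ask=-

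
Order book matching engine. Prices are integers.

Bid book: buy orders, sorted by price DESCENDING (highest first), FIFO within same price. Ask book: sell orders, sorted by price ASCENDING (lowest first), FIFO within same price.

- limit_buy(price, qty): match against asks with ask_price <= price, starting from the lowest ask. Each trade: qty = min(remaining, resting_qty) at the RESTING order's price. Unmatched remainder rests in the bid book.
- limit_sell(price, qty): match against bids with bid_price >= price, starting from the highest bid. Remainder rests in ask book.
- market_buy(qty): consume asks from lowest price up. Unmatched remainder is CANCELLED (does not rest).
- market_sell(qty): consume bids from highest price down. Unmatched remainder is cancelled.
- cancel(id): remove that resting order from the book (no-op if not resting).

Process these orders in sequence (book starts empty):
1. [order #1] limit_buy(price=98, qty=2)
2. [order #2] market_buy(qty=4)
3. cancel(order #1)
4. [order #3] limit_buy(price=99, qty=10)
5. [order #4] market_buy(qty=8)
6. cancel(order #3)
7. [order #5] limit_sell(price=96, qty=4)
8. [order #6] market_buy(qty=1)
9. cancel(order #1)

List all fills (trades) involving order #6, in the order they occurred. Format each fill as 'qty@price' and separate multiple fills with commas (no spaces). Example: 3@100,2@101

Answer: 1@96

Derivation:
After op 1 [order #1] limit_buy(price=98, qty=2): fills=none; bids=[#1:2@98] asks=[-]
After op 2 [order #2] market_buy(qty=4): fills=none; bids=[#1:2@98] asks=[-]
After op 3 cancel(order #1): fills=none; bids=[-] asks=[-]
After op 4 [order #3] limit_buy(price=99, qty=10): fills=none; bids=[#3:10@99] asks=[-]
After op 5 [order #4] market_buy(qty=8): fills=none; bids=[#3:10@99] asks=[-]
After op 6 cancel(order #3): fills=none; bids=[-] asks=[-]
After op 7 [order #5] limit_sell(price=96, qty=4): fills=none; bids=[-] asks=[#5:4@96]
After op 8 [order #6] market_buy(qty=1): fills=#6x#5:1@96; bids=[-] asks=[#5:3@96]
After op 9 cancel(order #1): fills=none; bids=[-] asks=[#5:3@96]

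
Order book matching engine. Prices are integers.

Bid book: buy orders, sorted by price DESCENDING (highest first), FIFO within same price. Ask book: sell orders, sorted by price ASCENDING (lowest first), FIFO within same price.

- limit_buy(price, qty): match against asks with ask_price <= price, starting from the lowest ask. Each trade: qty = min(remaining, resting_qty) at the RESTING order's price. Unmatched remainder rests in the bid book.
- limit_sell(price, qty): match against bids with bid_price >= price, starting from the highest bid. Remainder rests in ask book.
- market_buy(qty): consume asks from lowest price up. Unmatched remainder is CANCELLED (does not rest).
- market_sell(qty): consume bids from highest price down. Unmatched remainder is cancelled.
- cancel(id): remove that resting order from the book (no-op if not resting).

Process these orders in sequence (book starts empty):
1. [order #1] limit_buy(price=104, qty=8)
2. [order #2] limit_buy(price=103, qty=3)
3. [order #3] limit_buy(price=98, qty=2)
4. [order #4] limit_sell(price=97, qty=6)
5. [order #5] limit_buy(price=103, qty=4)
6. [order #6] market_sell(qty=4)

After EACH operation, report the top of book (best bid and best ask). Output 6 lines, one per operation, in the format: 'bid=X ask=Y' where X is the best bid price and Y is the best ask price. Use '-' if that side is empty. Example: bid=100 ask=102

Answer: bid=104 ask=-
bid=104 ask=-
bid=104 ask=-
bid=104 ask=-
bid=104 ask=-
bid=103 ask=-

Derivation:
After op 1 [order #1] limit_buy(price=104, qty=8): fills=none; bids=[#1:8@104] asks=[-]
After op 2 [order #2] limit_buy(price=103, qty=3): fills=none; bids=[#1:8@104 #2:3@103] asks=[-]
After op 3 [order #3] limit_buy(price=98, qty=2): fills=none; bids=[#1:8@104 #2:3@103 #3:2@98] asks=[-]
After op 4 [order #4] limit_sell(price=97, qty=6): fills=#1x#4:6@104; bids=[#1:2@104 #2:3@103 #3:2@98] asks=[-]
After op 5 [order #5] limit_buy(price=103, qty=4): fills=none; bids=[#1:2@104 #2:3@103 #5:4@103 #3:2@98] asks=[-]
After op 6 [order #6] market_sell(qty=4): fills=#1x#6:2@104 #2x#6:2@103; bids=[#2:1@103 #5:4@103 #3:2@98] asks=[-]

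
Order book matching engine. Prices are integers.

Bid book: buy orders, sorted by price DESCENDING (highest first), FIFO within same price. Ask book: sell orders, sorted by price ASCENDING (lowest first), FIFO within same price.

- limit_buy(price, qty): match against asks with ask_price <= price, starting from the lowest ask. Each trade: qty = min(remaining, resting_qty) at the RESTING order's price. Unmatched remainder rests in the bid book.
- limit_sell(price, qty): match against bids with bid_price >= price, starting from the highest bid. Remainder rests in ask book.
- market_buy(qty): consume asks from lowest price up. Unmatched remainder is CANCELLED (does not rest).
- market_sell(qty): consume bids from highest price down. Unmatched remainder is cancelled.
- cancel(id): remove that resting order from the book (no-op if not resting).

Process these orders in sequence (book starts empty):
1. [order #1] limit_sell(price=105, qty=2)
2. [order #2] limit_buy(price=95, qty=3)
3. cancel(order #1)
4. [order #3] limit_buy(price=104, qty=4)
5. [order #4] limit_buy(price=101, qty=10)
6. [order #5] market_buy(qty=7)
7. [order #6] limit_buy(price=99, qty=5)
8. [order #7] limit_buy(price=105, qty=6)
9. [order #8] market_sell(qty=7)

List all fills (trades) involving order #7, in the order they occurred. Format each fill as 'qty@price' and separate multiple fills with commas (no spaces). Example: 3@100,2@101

After op 1 [order #1] limit_sell(price=105, qty=2): fills=none; bids=[-] asks=[#1:2@105]
After op 2 [order #2] limit_buy(price=95, qty=3): fills=none; bids=[#2:3@95] asks=[#1:2@105]
After op 3 cancel(order #1): fills=none; bids=[#2:3@95] asks=[-]
After op 4 [order #3] limit_buy(price=104, qty=4): fills=none; bids=[#3:4@104 #2:3@95] asks=[-]
After op 5 [order #4] limit_buy(price=101, qty=10): fills=none; bids=[#3:4@104 #4:10@101 #2:3@95] asks=[-]
After op 6 [order #5] market_buy(qty=7): fills=none; bids=[#3:4@104 #4:10@101 #2:3@95] asks=[-]
After op 7 [order #6] limit_buy(price=99, qty=5): fills=none; bids=[#3:4@104 #4:10@101 #6:5@99 #2:3@95] asks=[-]
After op 8 [order #7] limit_buy(price=105, qty=6): fills=none; bids=[#7:6@105 #3:4@104 #4:10@101 #6:5@99 #2:3@95] asks=[-]
After op 9 [order #8] market_sell(qty=7): fills=#7x#8:6@105 #3x#8:1@104; bids=[#3:3@104 #4:10@101 #6:5@99 #2:3@95] asks=[-]

Answer: 6@105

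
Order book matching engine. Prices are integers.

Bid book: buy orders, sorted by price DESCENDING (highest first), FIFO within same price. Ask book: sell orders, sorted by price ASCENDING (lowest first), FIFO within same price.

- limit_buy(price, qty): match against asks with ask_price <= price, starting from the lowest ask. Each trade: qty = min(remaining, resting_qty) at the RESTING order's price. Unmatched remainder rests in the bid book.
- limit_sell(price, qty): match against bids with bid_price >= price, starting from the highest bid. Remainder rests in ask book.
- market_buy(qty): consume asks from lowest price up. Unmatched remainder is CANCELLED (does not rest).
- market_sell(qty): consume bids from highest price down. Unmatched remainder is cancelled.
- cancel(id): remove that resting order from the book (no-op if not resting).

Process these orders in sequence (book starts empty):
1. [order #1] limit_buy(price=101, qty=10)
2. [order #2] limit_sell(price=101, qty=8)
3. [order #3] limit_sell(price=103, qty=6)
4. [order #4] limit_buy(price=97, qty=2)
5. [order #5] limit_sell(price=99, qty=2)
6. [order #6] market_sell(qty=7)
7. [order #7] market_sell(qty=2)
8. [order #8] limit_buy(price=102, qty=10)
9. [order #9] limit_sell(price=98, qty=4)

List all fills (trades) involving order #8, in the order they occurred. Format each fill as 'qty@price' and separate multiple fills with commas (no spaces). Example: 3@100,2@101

Answer: 4@102

Derivation:
After op 1 [order #1] limit_buy(price=101, qty=10): fills=none; bids=[#1:10@101] asks=[-]
After op 2 [order #2] limit_sell(price=101, qty=8): fills=#1x#2:8@101; bids=[#1:2@101] asks=[-]
After op 3 [order #3] limit_sell(price=103, qty=6): fills=none; bids=[#1:2@101] asks=[#3:6@103]
After op 4 [order #4] limit_buy(price=97, qty=2): fills=none; bids=[#1:2@101 #4:2@97] asks=[#3:6@103]
After op 5 [order #5] limit_sell(price=99, qty=2): fills=#1x#5:2@101; bids=[#4:2@97] asks=[#3:6@103]
After op 6 [order #6] market_sell(qty=7): fills=#4x#6:2@97; bids=[-] asks=[#3:6@103]
After op 7 [order #7] market_sell(qty=2): fills=none; bids=[-] asks=[#3:6@103]
After op 8 [order #8] limit_buy(price=102, qty=10): fills=none; bids=[#8:10@102] asks=[#3:6@103]
After op 9 [order #9] limit_sell(price=98, qty=4): fills=#8x#9:4@102; bids=[#8:6@102] asks=[#3:6@103]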